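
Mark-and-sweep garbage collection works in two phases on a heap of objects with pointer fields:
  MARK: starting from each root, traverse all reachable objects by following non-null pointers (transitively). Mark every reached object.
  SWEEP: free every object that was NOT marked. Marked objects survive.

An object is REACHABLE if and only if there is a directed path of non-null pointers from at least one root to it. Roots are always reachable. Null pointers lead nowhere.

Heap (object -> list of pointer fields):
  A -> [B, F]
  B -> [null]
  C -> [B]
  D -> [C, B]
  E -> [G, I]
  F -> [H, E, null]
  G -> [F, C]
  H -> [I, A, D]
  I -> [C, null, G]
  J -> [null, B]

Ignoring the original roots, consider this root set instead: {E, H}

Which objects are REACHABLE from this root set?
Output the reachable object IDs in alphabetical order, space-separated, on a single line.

Answer: A B C D E F G H I

Derivation:
Roots: E H
Mark E: refs=G I, marked=E
Mark H: refs=I A D, marked=E H
Mark G: refs=F C, marked=E G H
Mark I: refs=C null G, marked=E G H I
Mark A: refs=B F, marked=A E G H I
Mark D: refs=C B, marked=A D E G H I
Mark F: refs=H E null, marked=A D E F G H I
Mark C: refs=B, marked=A C D E F G H I
Mark B: refs=null, marked=A B C D E F G H I
Unmarked (collected): J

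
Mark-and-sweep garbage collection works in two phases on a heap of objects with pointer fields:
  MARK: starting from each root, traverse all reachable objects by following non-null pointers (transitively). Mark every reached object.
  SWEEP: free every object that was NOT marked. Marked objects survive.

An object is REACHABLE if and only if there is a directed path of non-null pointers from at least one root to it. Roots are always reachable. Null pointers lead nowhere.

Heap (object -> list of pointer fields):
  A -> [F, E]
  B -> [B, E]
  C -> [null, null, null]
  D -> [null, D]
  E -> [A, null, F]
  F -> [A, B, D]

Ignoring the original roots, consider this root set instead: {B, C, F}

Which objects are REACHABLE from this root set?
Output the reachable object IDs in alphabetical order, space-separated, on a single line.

Answer: A B C D E F

Derivation:
Roots: B C F
Mark B: refs=B E, marked=B
Mark C: refs=null null null, marked=B C
Mark F: refs=A B D, marked=B C F
Mark E: refs=A null F, marked=B C E F
Mark A: refs=F E, marked=A B C E F
Mark D: refs=null D, marked=A B C D E F
Unmarked (collected): (none)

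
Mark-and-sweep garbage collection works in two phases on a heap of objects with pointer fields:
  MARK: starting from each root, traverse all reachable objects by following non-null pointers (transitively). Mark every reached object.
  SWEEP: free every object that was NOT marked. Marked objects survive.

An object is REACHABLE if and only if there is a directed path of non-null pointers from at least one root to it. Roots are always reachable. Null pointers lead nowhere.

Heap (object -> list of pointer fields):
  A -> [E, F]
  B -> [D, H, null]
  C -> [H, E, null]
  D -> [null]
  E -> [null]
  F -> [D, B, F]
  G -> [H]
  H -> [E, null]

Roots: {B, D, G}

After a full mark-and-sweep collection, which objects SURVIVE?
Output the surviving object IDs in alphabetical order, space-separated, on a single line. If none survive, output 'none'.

Roots: B D G
Mark B: refs=D H null, marked=B
Mark D: refs=null, marked=B D
Mark G: refs=H, marked=B D G
Mark H: refs=E null, marked=B D G H
Mark E: refs=null, marked=B D E G H
Unmarked (collected): A C F

Answer: B D E G H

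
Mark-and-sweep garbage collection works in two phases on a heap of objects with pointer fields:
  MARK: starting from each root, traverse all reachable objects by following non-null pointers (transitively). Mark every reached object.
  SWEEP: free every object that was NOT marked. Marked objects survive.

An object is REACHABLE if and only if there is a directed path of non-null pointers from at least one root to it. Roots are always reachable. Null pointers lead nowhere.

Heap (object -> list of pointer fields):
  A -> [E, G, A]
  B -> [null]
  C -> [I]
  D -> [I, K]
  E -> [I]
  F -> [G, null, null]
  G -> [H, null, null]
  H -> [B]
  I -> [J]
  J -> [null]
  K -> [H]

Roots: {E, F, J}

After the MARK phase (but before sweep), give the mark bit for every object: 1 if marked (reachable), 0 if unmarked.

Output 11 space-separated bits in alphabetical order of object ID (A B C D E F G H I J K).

Answer: 0 1 0 0 1 1 1 1 1 1 0

Derivation:
Roots: E F J
Mark E: refs=I, marked=E
Mark F: refs=G null null, marked=E F
Mark J: refs=null, marked=E F J
Mark I: refs=J, marked=E F I J
Mark G: refs=H null null, marked=E F G I J
Mark H: refs=B, marked=E F G H I J
Mark B: refs=null, marked=B E F G H I J
Unmarked (collected): A C D K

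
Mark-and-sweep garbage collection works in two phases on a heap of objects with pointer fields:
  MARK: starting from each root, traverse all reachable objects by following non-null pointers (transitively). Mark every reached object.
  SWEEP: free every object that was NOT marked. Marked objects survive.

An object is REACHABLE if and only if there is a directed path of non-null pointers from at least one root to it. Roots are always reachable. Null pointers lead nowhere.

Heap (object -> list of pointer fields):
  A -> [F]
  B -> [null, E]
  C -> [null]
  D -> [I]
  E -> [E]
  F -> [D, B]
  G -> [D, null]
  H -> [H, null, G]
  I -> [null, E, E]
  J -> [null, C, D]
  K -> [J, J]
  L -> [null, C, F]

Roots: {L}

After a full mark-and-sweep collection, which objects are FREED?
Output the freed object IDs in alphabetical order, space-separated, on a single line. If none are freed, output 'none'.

Answer: A G H J K

Derivation:
Roots: L
Mark L: refs=null C F, marked=L
Mark C: refs=null, marked=C L
Mark F: refs=D B, marked=C F L
Mark D: refs=I, marked=C D F L
Mark B: refs=null E, marked=B C D F L
Mark I: refs=null E E, marked=B C D F I L
Mark E: refs=E, marked=B C D E F I L
Unmarked (collected): A G H J K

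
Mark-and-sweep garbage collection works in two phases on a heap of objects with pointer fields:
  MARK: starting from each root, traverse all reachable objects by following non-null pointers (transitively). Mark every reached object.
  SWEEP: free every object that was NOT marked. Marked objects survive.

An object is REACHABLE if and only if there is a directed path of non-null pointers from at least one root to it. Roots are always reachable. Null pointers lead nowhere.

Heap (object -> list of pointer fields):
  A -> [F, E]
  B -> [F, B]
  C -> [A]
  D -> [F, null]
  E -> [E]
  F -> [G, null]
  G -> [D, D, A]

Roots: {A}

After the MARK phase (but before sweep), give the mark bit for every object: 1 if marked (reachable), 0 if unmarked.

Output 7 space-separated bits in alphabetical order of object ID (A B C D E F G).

Roots: A
Mark A: refs=F E, marked=A
Mark F: refs=G null, marked=A F
Mark E: refs=E, marked=A E F
Mark G: refs=D D A, marked=A E F G
Mark D: refs=F null, marked=A D E F G
Unmarked (collected): B C

Answer: 1 0 0 1 1 1 1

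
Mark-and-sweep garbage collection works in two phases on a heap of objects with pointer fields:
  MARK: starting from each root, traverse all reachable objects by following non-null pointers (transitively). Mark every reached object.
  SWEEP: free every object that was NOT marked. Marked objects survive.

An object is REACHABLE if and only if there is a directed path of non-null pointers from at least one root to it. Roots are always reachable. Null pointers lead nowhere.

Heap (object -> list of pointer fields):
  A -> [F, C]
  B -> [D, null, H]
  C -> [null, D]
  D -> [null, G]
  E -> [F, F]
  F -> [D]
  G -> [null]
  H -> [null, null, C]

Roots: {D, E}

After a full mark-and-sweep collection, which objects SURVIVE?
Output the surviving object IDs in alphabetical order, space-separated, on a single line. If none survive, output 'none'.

Roots: D E
Mark D: refs=null G, marked=D
Mark E: refs=F F, marked=D E
Mark G: refs=null, marked=D E G
Mark F: refs=D, marked=D E F G
Unmarked (collected): A B C H

Answer: D E F G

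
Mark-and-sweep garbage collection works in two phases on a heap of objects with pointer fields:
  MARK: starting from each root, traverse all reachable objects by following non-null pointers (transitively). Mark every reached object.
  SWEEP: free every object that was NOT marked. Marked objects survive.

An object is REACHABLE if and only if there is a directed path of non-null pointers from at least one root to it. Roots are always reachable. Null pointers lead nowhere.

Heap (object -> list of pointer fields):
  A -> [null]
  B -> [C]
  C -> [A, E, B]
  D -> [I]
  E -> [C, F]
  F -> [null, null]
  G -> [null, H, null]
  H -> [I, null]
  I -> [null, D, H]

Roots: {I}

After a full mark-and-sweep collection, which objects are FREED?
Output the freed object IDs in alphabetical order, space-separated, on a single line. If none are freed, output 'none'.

Answer: A B C E F G

Derivation:
Roots: I
Mark I: refs=null D H, marked=I
Mark D: refs=I, marked=D I
Mark H: refs=I null, marked=D H I
Unmarked (collected): A B C E F G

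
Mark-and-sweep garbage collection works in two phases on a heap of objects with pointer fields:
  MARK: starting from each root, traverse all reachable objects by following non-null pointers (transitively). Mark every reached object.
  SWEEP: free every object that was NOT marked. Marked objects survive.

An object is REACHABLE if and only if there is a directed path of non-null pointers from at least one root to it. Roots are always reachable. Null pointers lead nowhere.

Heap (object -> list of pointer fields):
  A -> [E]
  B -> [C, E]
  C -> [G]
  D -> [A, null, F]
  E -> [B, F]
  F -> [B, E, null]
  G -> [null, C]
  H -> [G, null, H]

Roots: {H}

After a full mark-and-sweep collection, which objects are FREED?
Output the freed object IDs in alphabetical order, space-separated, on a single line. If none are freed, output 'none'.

Answer: A B D E F

Derivation:
Roots: H
Mark H: refs=G null H, marked=H
Mark G: refs=null C, marked=G H
Mark C: refs=G, marked=C G H
Unmarked (collected): A B D E F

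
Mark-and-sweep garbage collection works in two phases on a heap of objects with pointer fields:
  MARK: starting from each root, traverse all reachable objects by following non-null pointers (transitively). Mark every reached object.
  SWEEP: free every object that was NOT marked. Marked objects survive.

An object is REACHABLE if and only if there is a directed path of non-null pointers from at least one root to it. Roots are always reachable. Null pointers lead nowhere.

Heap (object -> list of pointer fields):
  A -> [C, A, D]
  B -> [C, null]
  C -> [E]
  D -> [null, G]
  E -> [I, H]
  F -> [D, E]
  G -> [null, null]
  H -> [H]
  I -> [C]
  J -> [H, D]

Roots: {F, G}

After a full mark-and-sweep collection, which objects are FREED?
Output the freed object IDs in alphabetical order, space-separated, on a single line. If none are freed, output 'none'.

Answer: A B J

Derivation:
Roots: F G
Mark F: refs=D E, marked=F
Mark G: refs=null null, marked=F G
Mark D: refs=null G, marked=D F G
Mark E: refs=I H, marked=D E F G
Mark I: refs=C, marked=D E F G I
Mark H: refs=H, marked=D E F G H I
Mark C: refs=E, marked=C D E F G H I
Unmarked (collected): A B J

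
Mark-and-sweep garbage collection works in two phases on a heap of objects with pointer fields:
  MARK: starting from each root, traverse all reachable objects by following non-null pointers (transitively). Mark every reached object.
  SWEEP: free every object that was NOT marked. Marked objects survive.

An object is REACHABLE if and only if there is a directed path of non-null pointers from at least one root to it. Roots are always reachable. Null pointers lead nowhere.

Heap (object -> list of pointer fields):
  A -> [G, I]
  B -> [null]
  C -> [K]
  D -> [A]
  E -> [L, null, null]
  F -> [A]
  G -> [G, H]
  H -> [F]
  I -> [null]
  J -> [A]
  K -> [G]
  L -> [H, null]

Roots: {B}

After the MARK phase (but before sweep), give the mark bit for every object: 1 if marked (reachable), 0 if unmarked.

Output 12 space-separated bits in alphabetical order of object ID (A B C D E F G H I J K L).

Answer: 0 1 0 0 0 0 0 0 0 0 0 0

Derivation:
Roots: B
Mark B: refs=null, marked=B
Unmarked (collected): A C D E F G H I J K L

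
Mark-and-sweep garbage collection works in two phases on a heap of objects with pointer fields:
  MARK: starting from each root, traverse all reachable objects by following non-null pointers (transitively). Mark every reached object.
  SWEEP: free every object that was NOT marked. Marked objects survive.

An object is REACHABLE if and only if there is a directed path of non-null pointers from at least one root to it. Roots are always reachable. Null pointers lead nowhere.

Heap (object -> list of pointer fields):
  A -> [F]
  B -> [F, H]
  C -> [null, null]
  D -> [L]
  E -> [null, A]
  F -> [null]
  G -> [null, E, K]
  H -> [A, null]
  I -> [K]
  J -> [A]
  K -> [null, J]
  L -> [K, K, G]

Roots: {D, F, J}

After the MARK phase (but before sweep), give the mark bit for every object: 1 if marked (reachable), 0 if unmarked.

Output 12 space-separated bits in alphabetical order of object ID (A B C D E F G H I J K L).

Roots: D F J
Mark D: refs=L, marked=D
Mark F: refs=null, marked=D F
Mark J: refs=A, marked=D F J
Mark L: refs=K K G, marked=D F J L
Mark A: refs=F, marked=A D F J L
Mark K: refs=null J, marked=A D F J K L
Mark G: refs=null E K, marked=A D F G J K L
Mark E: refs=null A, marked=A D E F G J K L
Unmarked (collected): B C H I

Answer: 1 0 0 1 1 1 1 0 0 1 1 1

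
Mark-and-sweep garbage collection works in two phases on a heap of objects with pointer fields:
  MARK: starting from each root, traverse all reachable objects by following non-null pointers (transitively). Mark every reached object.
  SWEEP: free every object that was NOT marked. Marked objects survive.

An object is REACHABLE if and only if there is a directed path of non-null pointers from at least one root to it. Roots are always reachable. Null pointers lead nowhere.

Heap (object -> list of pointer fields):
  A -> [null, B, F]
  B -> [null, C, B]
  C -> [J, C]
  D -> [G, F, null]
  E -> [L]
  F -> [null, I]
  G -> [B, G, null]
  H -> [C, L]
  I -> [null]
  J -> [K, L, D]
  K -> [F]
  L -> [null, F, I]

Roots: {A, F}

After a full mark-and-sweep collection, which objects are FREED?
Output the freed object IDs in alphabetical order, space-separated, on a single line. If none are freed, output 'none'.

Answer: E H

Derivation:
Roots: A F
Mark A: refs=null B F, marked=A
Mark F: refs=null I, marked=A F
Mark B: refs=null C B, marked=A B F
Mark I: refs=null, marked=A B F I
Mark C: refs=J C, marked=A B C F I
Mark J: refs=K L D, marked=A B C F I J
Mark K: refs=F, marked=A B C F I J K
Mark L: refs=null F I, marked=A B C F I J K L
Mark D: refs=G F null, marked=A B C D F I J K L
Mark G: refs=B G null, marked=A B C D F G I J K L
Unmarked (collected): E H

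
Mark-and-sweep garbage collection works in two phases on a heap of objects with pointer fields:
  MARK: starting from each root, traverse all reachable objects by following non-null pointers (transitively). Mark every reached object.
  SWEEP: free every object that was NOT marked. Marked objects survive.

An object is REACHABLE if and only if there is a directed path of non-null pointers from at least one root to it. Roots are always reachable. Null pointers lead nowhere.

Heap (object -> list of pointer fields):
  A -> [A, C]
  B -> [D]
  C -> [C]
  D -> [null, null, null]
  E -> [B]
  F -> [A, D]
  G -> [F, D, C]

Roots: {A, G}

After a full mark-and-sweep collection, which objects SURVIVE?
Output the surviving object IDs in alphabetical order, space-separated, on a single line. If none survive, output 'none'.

Roots: A G
Mark A: refs=A C, marked=A
Mark G: refs=F D C, marked=A G
Mark C: refs=C, marked=A C G
Mark F: refs=A D, marked=A C F G
Mark D: refs=null null null, marked=A C D F G
Unmarked (collected): B E

Answer: A C D F G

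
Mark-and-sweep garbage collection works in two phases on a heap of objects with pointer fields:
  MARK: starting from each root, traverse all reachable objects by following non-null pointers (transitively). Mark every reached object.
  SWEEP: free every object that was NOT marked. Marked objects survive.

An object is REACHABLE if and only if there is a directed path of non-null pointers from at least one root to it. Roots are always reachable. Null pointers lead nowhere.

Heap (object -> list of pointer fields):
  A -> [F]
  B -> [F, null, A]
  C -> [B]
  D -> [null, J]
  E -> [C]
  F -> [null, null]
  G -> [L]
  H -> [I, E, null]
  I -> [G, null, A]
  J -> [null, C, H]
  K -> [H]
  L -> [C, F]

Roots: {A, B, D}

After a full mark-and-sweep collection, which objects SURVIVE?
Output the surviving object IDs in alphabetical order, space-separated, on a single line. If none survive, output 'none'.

Roots: A B D
Mark A: refs=F, marked=A
Mark B: refs=F null A, marked=A B
Mark D: refs=null J, marked=A B D
Mark F: refs=null null, marked=A B D F
Mark J: refs=null C H, marked=A B D F J
Mark C: refs=B, marked=A B C D F J
Mark H: refs=I E null, marked=A B C D F H J
Mark I: refs=G null A, marked=A B C D F H I J
Mark E: refs=C, marked=A B C D E F H I J
Mark G: refs=L, marked=A B C D E F G H I J
Mark L: refs=C F, marked=A B C D E F G H I J L
Unmarked (collected): K

Answer: A B C D E F G H I J L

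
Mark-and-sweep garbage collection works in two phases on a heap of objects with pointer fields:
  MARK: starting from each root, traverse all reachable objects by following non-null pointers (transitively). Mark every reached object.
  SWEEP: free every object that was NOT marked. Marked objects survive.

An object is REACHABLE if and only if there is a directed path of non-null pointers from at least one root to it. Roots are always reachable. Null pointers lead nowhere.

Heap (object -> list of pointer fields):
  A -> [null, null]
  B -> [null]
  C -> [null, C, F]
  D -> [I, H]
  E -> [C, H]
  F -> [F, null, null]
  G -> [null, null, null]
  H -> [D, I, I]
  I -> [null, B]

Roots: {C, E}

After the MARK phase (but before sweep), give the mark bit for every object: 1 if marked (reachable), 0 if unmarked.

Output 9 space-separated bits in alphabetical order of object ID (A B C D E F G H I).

Roots: C E
Mark C: refs=null C F, marked=C
Mark E: refs=C H, marked=C E
Mark F: refs=F null null, marked=C E F
Mark H: refs=D I I, marked=C E F H
Mark D: refs=I H, marked=C D E F H
Mark I: refs=null B, marked=C D E F H I
Mark B: refs=null, marked=B C D E F H I
Unmarked (collected): A G

Answer: 0 1 1 1 1 1 0 1 1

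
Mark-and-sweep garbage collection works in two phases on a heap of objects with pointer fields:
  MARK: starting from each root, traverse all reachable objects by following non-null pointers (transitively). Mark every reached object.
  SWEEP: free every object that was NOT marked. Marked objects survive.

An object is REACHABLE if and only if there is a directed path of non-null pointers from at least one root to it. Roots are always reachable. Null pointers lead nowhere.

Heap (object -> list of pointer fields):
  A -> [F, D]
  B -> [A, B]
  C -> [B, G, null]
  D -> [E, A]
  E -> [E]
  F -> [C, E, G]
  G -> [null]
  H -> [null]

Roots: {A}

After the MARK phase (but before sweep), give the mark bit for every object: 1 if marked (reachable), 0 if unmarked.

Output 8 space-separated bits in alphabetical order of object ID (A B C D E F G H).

Roots: A
Mark A: refs=F D, marked=A
Mark F: refs=C E G, marked=A F
Mark D: refs=E A, marked=A D F
Mark C: refs=B G null, marked=A C D F
Mark E: refs=E, marked=A C D E F
Mark G: refs=null, marked=A C D E F G
Mark B: refs=A B, marked=A B C D E F G
Unmarked (collected): H

Answer: 1 1 1 1 1 1 1 0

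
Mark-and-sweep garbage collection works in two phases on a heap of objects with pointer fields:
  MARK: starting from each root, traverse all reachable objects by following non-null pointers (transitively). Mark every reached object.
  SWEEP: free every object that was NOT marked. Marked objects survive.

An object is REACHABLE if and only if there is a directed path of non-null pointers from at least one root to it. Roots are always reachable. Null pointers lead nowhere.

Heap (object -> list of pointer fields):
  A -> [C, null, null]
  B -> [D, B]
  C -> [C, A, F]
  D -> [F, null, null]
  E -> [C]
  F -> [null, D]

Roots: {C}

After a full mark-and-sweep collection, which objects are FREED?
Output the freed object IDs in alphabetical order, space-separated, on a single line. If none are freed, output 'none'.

Roots: C
Mark C: refs=C A F, marked=C
Mark A: refs=C null null, marked=A C
Mark F: refs=null D, marked=A C F
Mark D: refs=F null null, marked=A C D F
Unmarked (collected): B E

Answer: B E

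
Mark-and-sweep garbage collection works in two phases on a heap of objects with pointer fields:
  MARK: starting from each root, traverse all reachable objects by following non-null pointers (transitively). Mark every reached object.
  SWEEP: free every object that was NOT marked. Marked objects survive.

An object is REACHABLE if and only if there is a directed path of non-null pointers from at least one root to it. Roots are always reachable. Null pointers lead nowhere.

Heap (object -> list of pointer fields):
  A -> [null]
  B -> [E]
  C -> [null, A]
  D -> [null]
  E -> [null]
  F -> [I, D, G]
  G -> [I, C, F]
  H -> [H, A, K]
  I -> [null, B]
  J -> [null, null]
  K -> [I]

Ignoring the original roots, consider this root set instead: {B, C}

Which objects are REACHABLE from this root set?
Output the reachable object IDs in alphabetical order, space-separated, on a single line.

Roots: B C
Mark B: refs=E, marked=B
Mark C: refs=null A, marked=B C
Mark E: refs=null, marked=B C E
Mark A: refs=null, marked=A B C E
Unmarked (collected): D F G H I J K

Answer: A B C E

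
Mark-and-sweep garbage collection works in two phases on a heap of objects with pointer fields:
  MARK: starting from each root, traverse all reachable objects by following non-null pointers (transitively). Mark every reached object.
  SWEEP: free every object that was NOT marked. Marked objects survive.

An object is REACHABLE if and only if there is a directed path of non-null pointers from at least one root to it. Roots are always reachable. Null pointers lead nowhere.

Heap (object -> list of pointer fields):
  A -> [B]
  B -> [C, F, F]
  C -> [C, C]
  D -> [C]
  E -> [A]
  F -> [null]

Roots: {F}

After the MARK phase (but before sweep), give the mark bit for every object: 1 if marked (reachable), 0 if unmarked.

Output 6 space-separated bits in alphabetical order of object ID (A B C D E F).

Answer: 0 0 0 0 0 1

Derivation:
Roots: F
Mark F: refs=null, marked=F
Unmarked (collected): A B C D E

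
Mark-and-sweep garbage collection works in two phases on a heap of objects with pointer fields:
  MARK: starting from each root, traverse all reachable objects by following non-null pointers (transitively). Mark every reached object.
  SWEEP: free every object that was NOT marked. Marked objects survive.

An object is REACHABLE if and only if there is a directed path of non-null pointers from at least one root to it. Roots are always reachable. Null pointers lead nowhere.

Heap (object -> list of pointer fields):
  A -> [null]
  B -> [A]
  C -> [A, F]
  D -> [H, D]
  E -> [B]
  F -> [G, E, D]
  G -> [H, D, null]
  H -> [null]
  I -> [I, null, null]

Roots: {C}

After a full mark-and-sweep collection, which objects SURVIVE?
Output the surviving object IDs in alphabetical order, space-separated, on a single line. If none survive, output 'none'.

Roots: C
Mark C: refs=A F, marked=C
Mark A: refs=null, marked=A C
Mark F: refs=G E D, marked=A C F
Mark G: refs=H D null, marked=A C F G
Mark E: refs=B, marked=A C E F G
Mark D: refs=H D, marked=A C D E F G
Mark H: refs=null, marked=A C D E F G H
Mark B: refs=A, marked=A B C D E F G H
Unmarked (collected): I

Answer: A B C D E F G H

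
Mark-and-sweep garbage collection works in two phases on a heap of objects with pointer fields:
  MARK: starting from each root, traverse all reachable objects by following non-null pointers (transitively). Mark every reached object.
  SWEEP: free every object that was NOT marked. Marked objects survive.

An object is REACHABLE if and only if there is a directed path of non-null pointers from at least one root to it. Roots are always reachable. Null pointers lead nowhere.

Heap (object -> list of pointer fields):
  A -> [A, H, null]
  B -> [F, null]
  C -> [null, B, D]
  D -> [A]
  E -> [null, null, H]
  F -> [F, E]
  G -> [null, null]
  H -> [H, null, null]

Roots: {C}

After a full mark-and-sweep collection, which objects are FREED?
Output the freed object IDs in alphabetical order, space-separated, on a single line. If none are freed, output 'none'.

Roots: C
Mark C: refs=null B D, marked=C
Mark B: refs=F null, marked=B C
Mark D: refs=A, marked=B C D
Mark F: refs=F E, marked=B C D F
Mark A: refs=A H null, marked=A B C D F
Mark E: refs=null null H, marked=A B C D E F
Mark H: refs=H null null, marked=A B C D E F H
Unmarked (collected): G

Answer: G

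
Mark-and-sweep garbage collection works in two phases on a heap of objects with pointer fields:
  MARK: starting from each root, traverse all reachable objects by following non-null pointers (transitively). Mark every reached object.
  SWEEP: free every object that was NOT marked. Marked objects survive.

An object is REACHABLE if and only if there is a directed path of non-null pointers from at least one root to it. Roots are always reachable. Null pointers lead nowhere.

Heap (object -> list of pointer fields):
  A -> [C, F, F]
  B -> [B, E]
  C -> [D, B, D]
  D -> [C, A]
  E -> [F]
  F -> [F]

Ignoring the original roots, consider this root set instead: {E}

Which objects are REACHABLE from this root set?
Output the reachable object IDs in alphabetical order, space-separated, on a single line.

Roots: E
Mark E: refs=F, marked=E
Mark F: refs=F, marked=E F
Unmarked (collected): A B C D

Answer: E F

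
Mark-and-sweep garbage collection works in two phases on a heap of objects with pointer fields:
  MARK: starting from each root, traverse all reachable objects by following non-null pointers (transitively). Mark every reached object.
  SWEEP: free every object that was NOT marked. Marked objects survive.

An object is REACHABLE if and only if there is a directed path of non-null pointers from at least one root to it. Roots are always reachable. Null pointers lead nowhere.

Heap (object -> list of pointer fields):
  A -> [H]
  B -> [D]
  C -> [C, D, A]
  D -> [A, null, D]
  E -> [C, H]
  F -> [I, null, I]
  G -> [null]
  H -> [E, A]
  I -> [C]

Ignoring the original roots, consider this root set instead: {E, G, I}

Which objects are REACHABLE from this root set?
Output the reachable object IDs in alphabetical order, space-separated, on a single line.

Roots: E G I
Mark E: refs=C H, marked=E
Mark G: refs=null, marked=E G
Mark I: refs=C, marked=E G I
Mark C: refs=C D A, marked=C E G I
Mark H: refs=E A, marked=C E G H I
Mark D: refs=A null D, marked=C D E G H I
Mark A: refs=H, marked=A C D E G H I
Unmarked (collected): B F

Answer: A C D E G H I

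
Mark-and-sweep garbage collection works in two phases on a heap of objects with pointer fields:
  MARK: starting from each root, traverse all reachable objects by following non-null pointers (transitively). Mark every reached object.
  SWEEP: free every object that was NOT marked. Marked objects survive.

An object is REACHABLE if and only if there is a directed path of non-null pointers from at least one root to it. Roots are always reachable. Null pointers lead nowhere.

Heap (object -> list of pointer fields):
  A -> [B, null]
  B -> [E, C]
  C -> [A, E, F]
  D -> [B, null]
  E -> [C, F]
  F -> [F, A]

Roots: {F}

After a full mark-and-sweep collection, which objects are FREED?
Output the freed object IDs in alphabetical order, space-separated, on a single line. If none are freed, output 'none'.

Roots: F
Mark F: refs=F A, marked=F
Mark A: refs=B null, marked=A F
Mark B: refs=E C, marked=A B F
Mark E: refs=C F, marked=A B E F
Mark C: refs=A E F, marked=A B C E F
Unmarked (collected): D

Answer: D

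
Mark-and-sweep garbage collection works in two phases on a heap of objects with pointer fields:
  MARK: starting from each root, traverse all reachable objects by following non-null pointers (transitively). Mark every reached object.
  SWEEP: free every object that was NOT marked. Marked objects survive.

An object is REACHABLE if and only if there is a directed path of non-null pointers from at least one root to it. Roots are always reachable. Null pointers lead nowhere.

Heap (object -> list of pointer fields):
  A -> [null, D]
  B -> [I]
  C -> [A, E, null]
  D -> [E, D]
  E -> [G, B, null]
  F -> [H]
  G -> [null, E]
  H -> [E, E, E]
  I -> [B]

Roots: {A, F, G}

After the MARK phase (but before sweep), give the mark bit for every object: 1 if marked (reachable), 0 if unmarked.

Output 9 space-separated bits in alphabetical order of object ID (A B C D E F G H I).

Roots: A F G
Mark A: refs=null D, marked=A
Mark F: refs=H, marked=A F
Mark G: refs=null E, marked=A F G
Mark D: refs=E D, marked=A D F G
Mark H: refs=E E E, marked=A D F G H
Mark E: refs=G B null, marked=A D E F G H
Mark B: refs=I, marked=A B D E F G H
Mark I: refs=B, marked=A B D E F G H I
Unmarked (collected): C

Answer: 1 1 0 1 1 1 1 1 1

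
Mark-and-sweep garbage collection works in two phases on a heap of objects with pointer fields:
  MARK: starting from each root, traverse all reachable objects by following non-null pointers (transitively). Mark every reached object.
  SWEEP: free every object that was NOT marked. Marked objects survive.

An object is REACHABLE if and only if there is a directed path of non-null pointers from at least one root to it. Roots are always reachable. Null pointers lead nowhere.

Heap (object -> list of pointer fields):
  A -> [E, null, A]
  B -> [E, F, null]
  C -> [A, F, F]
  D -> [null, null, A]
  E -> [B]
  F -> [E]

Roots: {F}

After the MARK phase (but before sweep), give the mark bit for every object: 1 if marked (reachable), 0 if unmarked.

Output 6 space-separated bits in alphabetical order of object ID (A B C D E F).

Roots: F
Mark F: refs=E, marked=F
Mark E: refs=B, marked=E F
Mark B: refs=E F null, marked=B E F
Unmarked (collected): A C D

Answer: 0 1 0 0 1 1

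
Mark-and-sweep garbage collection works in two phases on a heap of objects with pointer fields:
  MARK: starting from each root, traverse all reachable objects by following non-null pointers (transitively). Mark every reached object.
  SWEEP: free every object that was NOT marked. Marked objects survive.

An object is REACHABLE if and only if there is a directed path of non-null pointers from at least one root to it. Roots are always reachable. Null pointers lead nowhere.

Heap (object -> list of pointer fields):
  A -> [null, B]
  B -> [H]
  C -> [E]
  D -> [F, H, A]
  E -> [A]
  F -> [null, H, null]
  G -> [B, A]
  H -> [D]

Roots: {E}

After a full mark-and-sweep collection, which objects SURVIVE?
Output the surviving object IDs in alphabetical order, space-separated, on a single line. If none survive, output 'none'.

Roots: E
Mark E: refs=A, marked=E
Mark A: refs=null B, marked=A E
Mark B: refs=H, marked=A B E
Mark H: refs=D, marked=A B E H
Mark D: refs=F H A, marked=A B D E H
Mark F: refs=null H null, marked=A B D E F H
Unmarked (collected): C G

Answer: A B D E F H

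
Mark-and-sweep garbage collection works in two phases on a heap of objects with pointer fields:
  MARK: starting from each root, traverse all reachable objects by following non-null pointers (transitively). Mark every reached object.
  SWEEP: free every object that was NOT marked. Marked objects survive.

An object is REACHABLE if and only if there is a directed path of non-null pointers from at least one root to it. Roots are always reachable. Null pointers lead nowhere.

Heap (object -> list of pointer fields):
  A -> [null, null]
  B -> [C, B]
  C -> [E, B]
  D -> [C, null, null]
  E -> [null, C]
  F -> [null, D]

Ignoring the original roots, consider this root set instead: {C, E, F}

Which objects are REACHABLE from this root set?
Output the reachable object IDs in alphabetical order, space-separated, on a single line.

Answer: B C D E F

Derivation:
Roots: C E F
Mark C: refs=E B, marked=C
Mark E: refs=null C, marked=C E
Mark F: refs=null D, marked=C E F
Mark B: refs=C B, marked=B C E F
Mark D: refs=C null null, marked=B C D E F
Unmarked (collected): A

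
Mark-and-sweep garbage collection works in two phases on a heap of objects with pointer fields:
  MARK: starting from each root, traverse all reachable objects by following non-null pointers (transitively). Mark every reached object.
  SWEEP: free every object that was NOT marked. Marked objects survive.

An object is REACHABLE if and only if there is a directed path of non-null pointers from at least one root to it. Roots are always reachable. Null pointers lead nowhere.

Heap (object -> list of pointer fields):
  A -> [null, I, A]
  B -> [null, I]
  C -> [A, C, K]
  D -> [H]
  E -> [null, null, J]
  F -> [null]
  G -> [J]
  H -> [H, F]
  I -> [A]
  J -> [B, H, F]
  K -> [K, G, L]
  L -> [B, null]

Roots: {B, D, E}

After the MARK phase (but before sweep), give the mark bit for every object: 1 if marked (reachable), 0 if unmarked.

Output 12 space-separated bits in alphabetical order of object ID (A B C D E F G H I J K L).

Answer: 1 1 0 1 1 1 0 1 1 1 0 0

Derivation:
Roots: B D E
Mark B: refs=null I, marked=B
Mark D: refs=H, marked=B D
Mark E: refs=null null J, marked=B D E
Mark I: refs=A, marked=B D E I
Mark H: refs=H F, marked=B D E H I
Mark J: refs=B H F, marked=B D E H I J
Mark A: refs=null I A, marked=A B D E H I J
Mark F: refs=null, marked=A B D E F H I J
Unmarked (collected): C G K L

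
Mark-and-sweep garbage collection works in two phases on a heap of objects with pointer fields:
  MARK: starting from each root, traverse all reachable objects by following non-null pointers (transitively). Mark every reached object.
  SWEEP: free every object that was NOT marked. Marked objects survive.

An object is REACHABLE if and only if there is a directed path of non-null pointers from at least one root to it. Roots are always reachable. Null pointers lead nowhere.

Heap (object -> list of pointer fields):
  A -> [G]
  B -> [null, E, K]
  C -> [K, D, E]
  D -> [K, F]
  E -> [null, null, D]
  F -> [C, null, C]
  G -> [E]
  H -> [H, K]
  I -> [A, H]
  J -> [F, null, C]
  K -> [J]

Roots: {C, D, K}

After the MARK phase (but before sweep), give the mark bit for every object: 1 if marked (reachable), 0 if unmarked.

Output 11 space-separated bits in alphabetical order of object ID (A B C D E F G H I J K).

Answer: 0 0 1 1 1 1 0 0 0 1 1

Derivation:
Roots: C D K
Mark C: refs=K D E, marked=C
Mark D: refs=K F, marked=C D
Mark K: refs=J, marked=C D K
Mark E: refs=null null D, marked=C D E K
Mark F: refs=C null C, marked=C D E F K
Mark J: refs=F null C, marked=C D E F J K
Unmarked (collected): A B G H I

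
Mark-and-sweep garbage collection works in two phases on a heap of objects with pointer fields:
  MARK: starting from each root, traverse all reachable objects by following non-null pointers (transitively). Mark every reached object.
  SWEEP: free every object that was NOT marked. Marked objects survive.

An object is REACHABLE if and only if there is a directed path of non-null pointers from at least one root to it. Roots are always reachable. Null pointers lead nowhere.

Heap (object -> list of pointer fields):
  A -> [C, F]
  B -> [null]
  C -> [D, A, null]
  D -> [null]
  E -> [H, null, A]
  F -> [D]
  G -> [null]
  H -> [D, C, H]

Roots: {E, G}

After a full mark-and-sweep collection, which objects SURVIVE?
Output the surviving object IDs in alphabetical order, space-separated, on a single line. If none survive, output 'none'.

Roots: E G
Mark E: refs=H null A, marked=E
Mark G: refs=null, marked=E G
Mark H: refs=D C H, marked=E G H
Mark A: refs=C F, marked=A E G H
Mark D: refs=null, marked=A D E G H
Mark C: refs=D A null, marked=A C D E G H
Mark F: refs=D, marked=A C D E F G H
Unmarked (collected): B

Answer: A C D E F G H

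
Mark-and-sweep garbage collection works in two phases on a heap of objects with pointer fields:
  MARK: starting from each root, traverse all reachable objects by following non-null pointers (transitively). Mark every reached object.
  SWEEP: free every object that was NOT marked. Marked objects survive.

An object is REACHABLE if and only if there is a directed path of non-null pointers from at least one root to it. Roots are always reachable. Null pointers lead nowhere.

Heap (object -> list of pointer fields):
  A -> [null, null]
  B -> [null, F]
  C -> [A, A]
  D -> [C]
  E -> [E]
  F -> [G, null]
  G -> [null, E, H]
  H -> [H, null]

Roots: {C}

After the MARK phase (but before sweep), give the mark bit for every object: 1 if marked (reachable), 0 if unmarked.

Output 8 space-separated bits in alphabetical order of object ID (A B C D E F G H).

Roots: C
Mark C: refs=A A, marked=C
Mark A: refs=null null, marked=A C
Unmarked (collected): B D E F G H

Answer: 1 0 1 0 0 0 0 0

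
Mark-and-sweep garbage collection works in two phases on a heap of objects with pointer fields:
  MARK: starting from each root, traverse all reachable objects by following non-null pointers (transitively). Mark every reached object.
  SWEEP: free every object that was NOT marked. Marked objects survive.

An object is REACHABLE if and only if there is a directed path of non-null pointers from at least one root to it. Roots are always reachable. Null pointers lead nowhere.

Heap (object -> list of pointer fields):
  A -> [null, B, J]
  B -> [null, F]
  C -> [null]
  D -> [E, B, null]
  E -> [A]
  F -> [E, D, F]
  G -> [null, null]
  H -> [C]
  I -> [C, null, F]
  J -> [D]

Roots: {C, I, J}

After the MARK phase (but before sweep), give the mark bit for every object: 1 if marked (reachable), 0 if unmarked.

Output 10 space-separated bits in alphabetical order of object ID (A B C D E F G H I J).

Answer: 1 1 1 1 1 1 0 0 1 1

Derivation:
Roots: C I J
Mark C: refs=null, marked=C
Mark I: refs=C null F, marked=C I
Mark J: refs=D, marked=C I J
Mark F: refs=E D F, marked=C F I J
Mark D: refs=E B null, marked=C D F I J
Mark E: refs=A, marked=C D E F I J
Mark B: refs=null F, marked=B C D E F I J
Mark A: refs=null B J, marked=A B C D E F I J
Unmarked (collected): G H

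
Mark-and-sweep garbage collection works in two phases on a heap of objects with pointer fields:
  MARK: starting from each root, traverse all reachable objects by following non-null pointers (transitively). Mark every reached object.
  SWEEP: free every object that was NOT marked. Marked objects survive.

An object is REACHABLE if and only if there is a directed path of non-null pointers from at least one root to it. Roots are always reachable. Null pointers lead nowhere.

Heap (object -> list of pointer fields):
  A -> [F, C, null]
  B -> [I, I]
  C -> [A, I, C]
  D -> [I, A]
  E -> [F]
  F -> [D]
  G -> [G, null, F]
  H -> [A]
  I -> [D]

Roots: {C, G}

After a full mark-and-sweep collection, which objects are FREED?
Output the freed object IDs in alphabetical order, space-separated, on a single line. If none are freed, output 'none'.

Answer: B E H

Derivation:
Roots: C G
Mark C: refs=A I C, marked=C
Mark G: refs=G null F, marked=C G
Mark A: refs=F C null, marked=A C G
Mark I: refs=D, marked=A C G I
Mark F: refs=D, marked=A C F G I
Mark D: refs=I A, marked=A C D F G I
Unmarked (collected): B E H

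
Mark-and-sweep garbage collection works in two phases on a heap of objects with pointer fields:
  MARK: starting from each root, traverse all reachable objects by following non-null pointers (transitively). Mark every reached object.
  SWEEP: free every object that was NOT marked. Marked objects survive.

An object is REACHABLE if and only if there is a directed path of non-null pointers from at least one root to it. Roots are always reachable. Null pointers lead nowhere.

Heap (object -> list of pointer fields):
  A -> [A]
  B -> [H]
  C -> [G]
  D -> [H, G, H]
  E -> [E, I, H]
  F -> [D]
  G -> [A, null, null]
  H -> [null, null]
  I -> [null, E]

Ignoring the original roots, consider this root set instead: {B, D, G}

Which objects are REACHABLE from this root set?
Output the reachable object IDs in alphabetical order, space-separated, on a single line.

Answer: A B D G H

Derivation:
Roots: B D G
Mark B: refs=H, marked=B
Mark D: refs=H G H, marked=B D
Mark G: refs=A null null, marked=B D G
Mark H: refs=null null, marked=B D G H
Mark A: refs=A, marked=A B D G H
Unmarked (collected): C E F I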